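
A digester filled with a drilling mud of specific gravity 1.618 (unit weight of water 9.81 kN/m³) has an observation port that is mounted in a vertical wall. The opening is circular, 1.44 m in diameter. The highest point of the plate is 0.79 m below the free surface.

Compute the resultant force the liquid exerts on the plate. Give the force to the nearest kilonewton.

γ = 1.618 × 9.81 = 15.87258 kN/m³.
The centroid is at the centre, 0.72 m below the top of the plate, so the centroid depth is h_c = 0.79 + 0.72 = 1.51 m.
A = π(0.72)² = 1.6286 m².
Resultant F = γ·h_c·A = 15.87258 × 1.51 × 1.6286 = 39.0336 kN.

F ≈ 39 kN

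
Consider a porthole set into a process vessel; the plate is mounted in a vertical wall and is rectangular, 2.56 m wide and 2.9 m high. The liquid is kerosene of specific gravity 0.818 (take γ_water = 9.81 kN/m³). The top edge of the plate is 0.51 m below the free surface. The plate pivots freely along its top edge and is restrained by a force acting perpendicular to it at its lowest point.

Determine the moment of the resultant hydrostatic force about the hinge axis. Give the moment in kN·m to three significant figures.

M ≈ 211 kN·m

γ = 0.818 × 9.81 = 8.02458 kN/m³.
The centroid lies 2.9/2 = 1.45 m below the top edge, so the centroid depth is h_c = 0.51 + 1.45 = 1.96 m.
A = 2.56 × 2.9 = 7.424 m².
Resultant F = γ·h_c·A = 8.02458 × 1.96 × 7.424 = 116.766 kN.
I_c = b·h³/12 = 2.56 × 2.9³/12 = 5.20299 m⁴.
Centre of pressure: y_p = y_c + I_c/(y_c·A) = 1.96 + 5.20299/(1.96 × 7.424) = 1.96 + 0.357568 = 2.31757 m along the plane.
The resultant acts 1.45 + 0.357568 = 1.80757 m (along the plate) below the hinge at the top edge, so the moment about the hinge is M = F × 1.80757 = 116.766 × 1.80757 = 211.063 kN·m.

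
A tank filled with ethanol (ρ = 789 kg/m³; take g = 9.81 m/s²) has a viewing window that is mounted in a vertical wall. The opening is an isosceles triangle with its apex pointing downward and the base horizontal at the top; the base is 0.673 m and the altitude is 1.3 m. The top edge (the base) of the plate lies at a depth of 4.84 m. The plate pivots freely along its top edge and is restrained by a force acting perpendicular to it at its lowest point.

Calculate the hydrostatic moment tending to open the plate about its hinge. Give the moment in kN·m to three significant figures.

M ≈ 8.06 kN·m

γ = ρg = 789 × 9.81 / 1000 = 7.74009 kN/m³.
With the apex down, the centroid sits h/3 = 1.3/3 = 0.433333 m below the base (the top edge), so the centroid depth is h_c = 4.84 + 0.433333 = 5.27333 m.
A = ½ × 0.673 × 1.3 = 0.43745 m².
Resultant F = γ·h_c·A = 7.74009 × 5.27333 × 0.43745 = 17.855 kN.
I_c = b·h³/36 = 0.673 × 1.3³/36 = 0.0410717 m⁴.
Centre of pressure: y_p = y_c + I_c/(y_c·A) = 5.27333 + 0.0410717/(5.27333 × 0.43745) = 5.27333 + 0.0178045 = 5.29113 m along the plane.
The resultant acts 0.433333 + 0.0178045 = 0.451138 m (along the plate) below the hinge at the top edge, so the moment about the hinge is M = F × 0.451138 = 17.855 × 0.451138 = 8.05507 kN·m.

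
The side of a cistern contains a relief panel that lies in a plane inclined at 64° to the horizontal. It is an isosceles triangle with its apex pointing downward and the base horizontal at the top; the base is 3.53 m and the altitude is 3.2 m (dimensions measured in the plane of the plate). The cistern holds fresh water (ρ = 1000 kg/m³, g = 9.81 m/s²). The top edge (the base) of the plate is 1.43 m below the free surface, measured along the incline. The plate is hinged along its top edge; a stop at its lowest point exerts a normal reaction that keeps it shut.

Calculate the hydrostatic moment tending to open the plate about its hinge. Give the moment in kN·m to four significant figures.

M ≈ 161.0 kN·m

γ = ρg = 1000 × 9.81 = 9810 N/m³ = 9.81 kN/m³.
Let θ = 64° be the plate's angle to the horizontal; measure y along the incline from where the plane meets the free surface. Vertical depth h = y·sinθ with sinθ = 0.898794.
With the apex down, the centroid sits h/3 = 3.2/3 = 1.06667 m below the base (the top edge), so y_c = 1.43 + 1.06667 = 2.49667 m and h_c = 2.49667 × 0.898794 = 2.24399 m.
A = ½ × 3.53 × 3.2 = 5.648 m².
Resultant F = γ·h_c·A = 9.81 × 2.24399 × 5.648 = 124.332 kN.
I_c = b·h³/36 = 3.53 × 3.2³/36 = 3.21308 m⁴.
Centre of pressure: y_p = y_c + I_c/(y_c·A) = 2.49667 + 3.21308/(2.49667 × 5.648) = 2.49667 + 0.227859 = 2.72453 m along the plane.
The resultant acts 1.06667 + 0.227859 = 1.29453 m (along the plate) below the hinge at the top edge, so the moment about the hinge is M = F × 1.29453 = 124.332 × 1.29453 = 160.952 kN·m.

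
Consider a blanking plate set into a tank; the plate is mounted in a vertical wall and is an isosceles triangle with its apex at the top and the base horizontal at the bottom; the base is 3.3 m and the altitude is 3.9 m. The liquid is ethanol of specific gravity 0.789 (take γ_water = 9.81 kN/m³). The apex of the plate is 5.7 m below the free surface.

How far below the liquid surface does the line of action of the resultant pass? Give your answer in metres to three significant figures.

γ = 0.789 × 9.81 = 7.74009 kN/m³.
With the apex up, the centroid sits 2h/3 = 2 × 3.9/3 = 2.6 m below the apex, so the centroid depth is h_c = 5.7 + 2.6 = 8.3 m.
A = ½ × 3.3 × 3.9 = 6.435 m².
Resultant F = γ·h_c·A = 7.74009 × 8.3 × 6.435 = 413.402 kN.
I_c = b·h³/36 = 3.3 × 3.9³/36 = 5.43757 m⁴.
Centre of pressure: y_p = y_c + I_c/(y_c·A) = 8.3 + 5.43757/(8.3 × 6.435) = 8.3 + 0.101807 = 8.40181 m along the plane.

h_p = 8.40 m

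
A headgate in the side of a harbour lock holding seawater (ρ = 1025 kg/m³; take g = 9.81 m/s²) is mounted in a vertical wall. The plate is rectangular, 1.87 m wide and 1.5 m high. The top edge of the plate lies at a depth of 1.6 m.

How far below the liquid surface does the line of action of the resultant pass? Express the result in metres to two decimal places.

γ = ρg = 1025 × 9.81 / 1000 = 10.05525 kN/m³.
The centroid lies 1.5/2 = 0.75 m below the top edge, so the centroid depth is h_c = 1.6 + 0.75 = 2.35 m.
A = 1.87 × 1.5 = 2.805 m².
Resultant F = γ·h_c·A = 10.05525 × 2.35 × 2.805 = 66.2817 kN.
I_c = b·h³/12 = 1.87 × 1.5³/12 = 0.525938 m⁴.
Centre of pressure: y_p = y_c + I_c/(y_c·A) = 2.35 + 0.525938/(2.35 × 2.805) = 2.35 + 0.0797873 = 2.42979 m along the plane.

h_p = 2.43 m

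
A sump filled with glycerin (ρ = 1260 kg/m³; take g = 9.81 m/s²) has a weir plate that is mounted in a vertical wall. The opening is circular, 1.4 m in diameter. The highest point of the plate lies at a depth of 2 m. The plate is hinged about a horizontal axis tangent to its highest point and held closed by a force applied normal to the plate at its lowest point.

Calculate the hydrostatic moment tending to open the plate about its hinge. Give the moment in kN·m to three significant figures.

γ = ρg = 1260 × 9.81 / 1000 = 12.3606 kN/m³.
The centroid is at the centre, 0.7 m below the top of the plate, so the centroid depth is h_c = 2 + 0.7 = 2.7 m.
A = π(0.7)² = 1.53938 m².
Resultant F = γ·h_c·A = 12.3606 × 2.7 × 1.53938 = 51.3747 kN.
I_c = πr⁴/4 = π × 0.7⁴/4 = 0.188574 m⁴.
Centre of pressure: y_p = y_c + I_c/(y_c·A) = 2.7 + 0.188574/(2.7 × 1.53938) = 2.7 + 0.0453704 = 2.74537 m along the plane.
The resultant acts 0.7 + 0.0453704 = 0.74537 m (along the plate) below the hinge at the top edge, so the moment about the hinge is M = F × 0.74537 = 51.3747 × 0.74537 = 38.2932 kN·m.

M ≈ 38.3 kN·m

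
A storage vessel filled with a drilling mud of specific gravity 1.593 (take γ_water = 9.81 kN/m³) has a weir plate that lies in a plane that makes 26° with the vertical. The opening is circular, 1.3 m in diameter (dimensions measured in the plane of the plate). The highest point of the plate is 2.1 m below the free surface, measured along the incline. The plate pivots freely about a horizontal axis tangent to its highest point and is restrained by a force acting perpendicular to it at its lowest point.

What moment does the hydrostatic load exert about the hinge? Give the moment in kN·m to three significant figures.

γ = 1.593 × 9.81 = 15.62733 kN/m³.
The plate makes 26° with the vertical, i.e. θ = 90° − 26° = 64° to the horizontal. Measuring y along the incline from the free-surface line, vertical depth h = y·sinθ with sinθ = 0.898794.
The centroid is at the centre, 0.65 m below the top of the plate, so y_c = 2.1 + 0.65 = 2.75 m and h_c = 2.75 × 0.898794 = 2.47168 m.
A = π(0.65)² = 1.32732 m².
Resultant F = γ·h_c·A = 15.62733 × 2.47168 × 1.32732 = 51.2687 kN.
I_c = πr⁴/4 = π × 0.65⁴/4 = 0.140198 m⁴.
Centre of pressure: y_p = y_c + I_c/(y_c·A) = 2.75 + 0.140198/(2.75 × 1.32732) = 2.75 + 0.038409 = 2.78841 m along the plane.
The resultant acts 0.65 + 0.038409 = 0.688409 m (along the plate) below the hinge at the top edge, so the moment about the hinge is M = F × 0.688409 = 51.2687 × 0.688409 = 35.2938 kN·m.

M ≈ 35.3 kN·m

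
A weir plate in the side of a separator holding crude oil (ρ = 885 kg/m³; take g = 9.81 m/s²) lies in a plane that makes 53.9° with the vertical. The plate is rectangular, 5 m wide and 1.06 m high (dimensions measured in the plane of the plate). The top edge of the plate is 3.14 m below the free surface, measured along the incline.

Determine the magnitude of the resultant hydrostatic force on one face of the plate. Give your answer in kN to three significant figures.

γ = ρg = 885 × 9.81 / 1000 = 8.68185 kN/m³.
The plate makes 53.9° with the vertical, i.e. θ = 90° − 53.9° = 36.1° to the horizontal. Measuring y along the incline from the free-surface line, vertical depth h = y·sinθ with sinθ = 0.589196.
The centroid lies 1.06/2 = 0.53 m below the top edge, so y_c = 3.14 + 0.53 = 3.67 m and h_c = 3.67 × 0.589196 = 2.16235 m.
A = 5 × 1.06 = 5.3 m².
Resultant F = γ·h_c·A = 8.68185 × 2.16235 × 5.3 = 99.498 kN.

F ≈ 99.5 kN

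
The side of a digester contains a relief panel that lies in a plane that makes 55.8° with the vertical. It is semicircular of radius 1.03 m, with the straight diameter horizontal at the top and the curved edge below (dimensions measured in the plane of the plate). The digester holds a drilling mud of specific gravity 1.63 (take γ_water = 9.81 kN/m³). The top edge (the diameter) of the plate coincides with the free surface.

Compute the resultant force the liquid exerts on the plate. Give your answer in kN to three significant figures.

F ≈ 6.55 kN

γ = 1.63 × 9.81 = 15.9903 kN/m³.
The plate makes 55.8° with the vertical, i.e. θ = 90° − 55.8° = 34.2° to the horizontal. Measuring y along the incline from the free-surface line, vertical depth h = y·sinθ with sinθ = 0.562083.
The centroid of a semicircle lies 4r/(3π) = 0.437146 m from the diameter, here below the top edge, so y_c = 0.437146 m and h_c = 0.437146 × 0.562083 = 0.245712 m.
A = πr²/2 = π × 1.03²/2 = 1.66646 m².
Resultant F = γ·h_c·A = 15.9903 × 0.245712 × 1.66646 = 6.54754 kN.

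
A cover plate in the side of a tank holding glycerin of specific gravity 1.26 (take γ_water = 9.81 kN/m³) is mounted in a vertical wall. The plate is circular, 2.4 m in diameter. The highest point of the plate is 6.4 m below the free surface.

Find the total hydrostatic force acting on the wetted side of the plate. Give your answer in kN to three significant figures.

γ = 1.26 × 9.81 = 12.3606 kN/m³.
The centroid is at the centre, 1.2 m below the top of the plate, so the centroid depth is h_c = 6.4 + 1.2 = 7.6 m.
A = π(1.2)² = 4.52389 m².
Resultant F = γ·h_c·A = 12.3606 × 7.6 × 4.52389 = 424.977 kN.

F ≈ 425 kN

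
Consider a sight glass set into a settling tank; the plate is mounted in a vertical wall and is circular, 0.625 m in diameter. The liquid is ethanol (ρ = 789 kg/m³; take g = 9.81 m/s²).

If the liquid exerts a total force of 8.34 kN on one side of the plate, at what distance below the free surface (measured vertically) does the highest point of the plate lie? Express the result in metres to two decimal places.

γ = ρg = 789 × 9.81 / 1000 = 7.74009 kN/m³.
A = π(0.3125)² = 0.306796 m².
From F = γ·h_c·A, the centroid depth is h_c = 8.34/(7.74009 × 0.306796) = 3.51213 m.
The centroid is at the centre, 0.3125 m below the top of the plate, so the highest point sits at h_top = 3.51213 − 0.3125 = 3.19963 m below the surface.

d_top ≈ 3.20 m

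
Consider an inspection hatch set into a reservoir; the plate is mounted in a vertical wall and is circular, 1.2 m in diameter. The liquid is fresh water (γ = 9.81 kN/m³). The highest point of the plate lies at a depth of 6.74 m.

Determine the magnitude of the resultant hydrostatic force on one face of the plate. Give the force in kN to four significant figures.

F ≈ 81.44 kN

γ = 9.81 kN/m³.
The centroid is at the centre, 0.6 m below the top of the plate, so the centroid depth is h_c = 6.74 + 0.6 = 7.34 m.
A = π(0.6)² = 1.13097 m².
Resultant F = γ·h_c·A = 9.81 × 7.34 × 1.13097 = 81.4359 kN.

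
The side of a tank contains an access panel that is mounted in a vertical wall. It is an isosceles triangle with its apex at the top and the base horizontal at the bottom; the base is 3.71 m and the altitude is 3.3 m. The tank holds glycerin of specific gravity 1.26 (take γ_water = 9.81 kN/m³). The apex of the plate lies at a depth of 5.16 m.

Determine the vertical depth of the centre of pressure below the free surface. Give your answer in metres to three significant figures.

h_p = 7.44 m

γ = 1.26 × 9.81 = 12.3606 kN/m³.
With the apex up, the centroid sits 2h/3 = 2 × 3.3/3 = 2.2 m below the apex, so the centroid depth is h_c = 5.16 + 2.2 = 7.36 m.
A = ½ × 3.71 × 3.3 = 6.1215 m².
Resultant F = γ·h_c·A = 12.3606 × 7.36 × 6.1215 = 556.897 kN.
I_c = b·h³/36 = 3.71 × 3.3³/36 = 3.70351 m⁴.
Centre of pressure: y_p = y_c + I_c/(y_c·A) = 7.36 + 3.70351/(7.36 × 6.1215) = 7.36 + 0.0822011 = 7.4422 m along the plane.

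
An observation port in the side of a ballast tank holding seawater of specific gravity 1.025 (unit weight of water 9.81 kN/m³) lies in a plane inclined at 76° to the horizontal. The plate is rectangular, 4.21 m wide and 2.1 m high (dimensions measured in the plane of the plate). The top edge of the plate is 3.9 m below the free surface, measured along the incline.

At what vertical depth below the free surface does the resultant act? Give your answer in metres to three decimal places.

γ = 1.025 × 9.81 = 10.05525 kN/m³.
Let θ = 76° be the plate's angle to the horizontal; measure y along the incline from where the plane meets the free surface. Vertical depth h = y·sinθ with sinθ = 0.970296.
The centroid lies 2.1/2 = 1.05 m below the top edge, so y_c = 3.9 + 1.05 = 4.95 m and h_c = 4.95 × 0.970296 = 4.80297 m.
A = 4.21 × 2.1 = 8.841 m².
Resultant F = γ·h_c·A = 10.05525 × 4.80297 × 8.841 = 426.977 kN.
I_c = b·h³/12 = 4.21 × 2.1³/12 = 3.24907 m⁴.
Centre of pressure: y_p = y_c + I_c/(y_c·A) = 4.95 + 3.24907/(4.95 × 8.841) = 4.95 + 0.0742425 = 5.02424 m along the plane.
Vertically, h_p = y_p·sinθ = 5.02424 × 0.970296 = 4.875 m.

h_p = 4.875 m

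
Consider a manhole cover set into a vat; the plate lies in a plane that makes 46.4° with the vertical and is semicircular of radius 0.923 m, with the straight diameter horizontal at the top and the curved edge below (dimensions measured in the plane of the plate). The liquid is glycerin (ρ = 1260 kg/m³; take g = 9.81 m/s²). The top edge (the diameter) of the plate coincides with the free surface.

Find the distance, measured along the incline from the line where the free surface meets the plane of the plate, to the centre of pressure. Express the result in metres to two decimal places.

γ = ρg = 1260 × 9.81 / 1000 = 12.3606 kN/m³.
The plate makes 46.4° with the vertical, i.e. θ = 90° − 46.4° = 43.6° to the horizontal. Measuring y along the incline from the free-surface line, vertical depth h = y·sinθ with sinθ = 0.689620.
The centroid of a semicircle lies 4r/(3π) = 0.391733 m from the diameter, here below the top edge, so y_c = 0.391733 m and h_c = 0.391733 × 0.689620 = 0.270147 m.
A = πr²/2 = π × 0.923²/2 = 1.33821 m².
Resultant F = γ·h_c·A = 12.3606 × 0.270147 × 1.33821 = 4.46852 kN.
I_c = (π/8 − 8/(9π))·r⁴ = 0.109757 × 0.923⁴ = 0.0796598 m⁴.
Centre of pressure: y_p = y_c + I_c/(y_c·A) = 0.391733 + 0.0796598/(0.391733 × 1.33821) = 0.391733 + 0.151958 = 0.543691 m along the plane.

y_p = 0.54 m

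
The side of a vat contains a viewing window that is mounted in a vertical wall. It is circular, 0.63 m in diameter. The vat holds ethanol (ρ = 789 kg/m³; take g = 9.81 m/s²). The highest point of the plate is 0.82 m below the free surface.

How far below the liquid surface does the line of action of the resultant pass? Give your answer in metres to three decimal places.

γ = ρg = 789 × 9.81 / 1000 = 7.74009 kN/m³.
The centroid is at the centre, 0.315 m below the top of the plate, so the centroid depth is h_c = 0.82 + 0.315 = 1.135 m.
A = π(0.315)² = 0.311725 m².
Resultant F = γ·h_c·A = 7.74009 × 1.135 × 0.311725 = 2.7385 kN.
I_c = πr⁴/4 = π × 0.315⁴/4 = 0.00773272 m⁴.
Centre of pressure: y_p = y_c + I_c/(y_c·A) = 1.135 + 0.00773272/(1.135 × 0.311725) = 1.135 + 0.0218557 = 1.15686 m along the plane.

h_p = 1.157 m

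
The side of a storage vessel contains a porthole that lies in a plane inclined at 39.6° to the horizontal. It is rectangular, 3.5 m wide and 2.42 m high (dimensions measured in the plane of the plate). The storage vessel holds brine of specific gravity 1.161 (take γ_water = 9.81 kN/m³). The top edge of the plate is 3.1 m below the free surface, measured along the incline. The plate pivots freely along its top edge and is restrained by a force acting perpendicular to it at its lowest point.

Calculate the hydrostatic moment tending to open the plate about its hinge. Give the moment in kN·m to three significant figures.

M ≈ 351 kN·m

γ = 1.161 × 9.81 = 11.38941 kN/m³.
Let θ = 39.6° be the plate's angle to the horizontal; measure y along the incline from where the plane meets the free surface. Vertical depth h = y·sinθ with sinθ = 0.637424.
The centroid lies 2.42/2 = 1.21 m below the top edge, so y_c = 3.1 + 1.21 = 4.31 m and h_c = 4.31 × 0.637424 = 2.7473 m.
A = 3.5 × 2.42 = 8.47 m².
Resultant F = γ·h_c·A = 11.38941 × 2.7473 × 8.47 = 265.027 kN.
I_c = b·h³/12 = 3.5 × 2.42³/12 = 4.13364 m⁴.
Centre of pressure: y_p = y_c + I_c/(y_c·A) = 4.31 + 4.13364/(4.31 × 8.47) = 4.31 + 0.113233 = 4.42323 m along the plane.
The resultant acts 1.21 + 0.113233 = 1.32323 m (along the plate) below the hinge at the top edge, so the moment about the hinge is M = F × 1.32323 = 265.027 × 1.32323 = 350.692 kN·m.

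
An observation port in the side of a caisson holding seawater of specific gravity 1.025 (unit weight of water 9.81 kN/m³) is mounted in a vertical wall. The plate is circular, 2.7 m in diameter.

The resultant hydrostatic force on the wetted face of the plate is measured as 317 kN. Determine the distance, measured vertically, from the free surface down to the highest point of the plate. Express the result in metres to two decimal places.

d_top ≈ 4.16 m

γ = 1.025 × 9.81 = 10.05525 kN/m³.
A = π(1.35)² = 5.72555 m².
From F = γ·h_c·A, the centroid depth is h_c = 317/(10.05525 × 5.72555) = 5.50616 m.
The centroid is at the centre, 1.35 m below the top of the plate, so the highest point sits at h_top = 5.50616 − 1.35 = 4.15616 m below the surface.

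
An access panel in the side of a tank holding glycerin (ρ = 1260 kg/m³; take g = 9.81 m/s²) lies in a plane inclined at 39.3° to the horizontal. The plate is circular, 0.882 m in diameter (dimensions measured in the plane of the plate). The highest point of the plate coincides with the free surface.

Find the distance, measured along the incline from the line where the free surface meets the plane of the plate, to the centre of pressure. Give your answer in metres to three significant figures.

y_p = 0.551 m

γ = ρg = 1260 × 9.81 / 1000 = 12.3606 kN/m³.
Let θ = 39.3° be the plate's angle to the horizontal; measure y along the incline from where the plane meets the free surface. Vertical depth h = y·sinθ with sinθ = 0.633381.
The centroid is at the centre, 0.441 m below the top of the plate, so y_c = 0.441 m and h_c = 0.441 × 0.633381 = 0.279321 m.
A = π(0.441)² = 0.61098 m².
Resultant F = γ·h_c·A = 12.3606 × 0.279321 × 0.61098 = 2.10945 kN.
I_c = πr⁴/4 = π × 0.441⁴/4 = 0.029706 m⁴.
Centre of pressure: y_p = y_c + I_c/(y_c·A) = 0.441 + 0.029706/(0.441 × 0.61098) = 0.441 + 0.11025 = 0.55125 m along the plane.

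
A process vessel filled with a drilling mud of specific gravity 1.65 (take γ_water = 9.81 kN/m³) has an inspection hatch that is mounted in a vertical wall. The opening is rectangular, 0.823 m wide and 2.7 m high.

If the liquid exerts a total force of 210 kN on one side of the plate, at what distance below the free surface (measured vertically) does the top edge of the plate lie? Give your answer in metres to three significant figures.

γ = 1.65 × 9.81 = 16.1865 kN/m³.
A = 0.823 × 2.7 = 2.2221 m².
From F = γ·h_c·A, the centroid depth is h_c = 210/(16.1865 × 2.2221) = 5.83852 m.
The centroid lies 2.7/2 = 1.35 m below the top edge, so the top edge sits at h_top = 5.83852 − 1.35 = 4.48852 m below the surface.

d_top ≈ 4.49 m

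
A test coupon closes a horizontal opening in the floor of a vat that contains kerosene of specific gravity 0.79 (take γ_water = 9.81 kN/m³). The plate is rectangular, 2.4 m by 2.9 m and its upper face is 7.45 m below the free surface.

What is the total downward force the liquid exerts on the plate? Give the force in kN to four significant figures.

F ≈ 401.8 kN

γ = 0.79 × 9.81 = 7.7499 kN/m³.
The plate is horizontal, so pressure is uniform at p = γ·h = 7.7499 × 7.45 = 57.7368 kN/m².
A = 2.4 × 2.9 = 6.96 m².
F = p·A = 57.7368 × 6.96 = 401.848 kN.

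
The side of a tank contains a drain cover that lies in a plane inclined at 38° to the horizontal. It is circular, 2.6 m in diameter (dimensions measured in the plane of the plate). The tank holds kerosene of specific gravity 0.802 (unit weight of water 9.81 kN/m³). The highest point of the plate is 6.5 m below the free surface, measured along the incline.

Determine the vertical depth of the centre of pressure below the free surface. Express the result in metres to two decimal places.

h_p = 4.84 m

γ = 0.802 × 9.81 = 7.86762 kN/m³.
Let θ = 38° be the plate's angle to the horizontal; measure y along the incline from where the plane meets the free surface. Vertical depth h = y·sinθ with sinθ = 0.615661.
The centroid is at the centre, 1.3 m below the top of the plate, so y_c = 6.5 + 1.3 = 7.8 m and h_c = 7.8 × 0.615661 = 4.80216 m.
A = π(1.3)² = 5.30929 m².
Resultant F = γ·h_c·A = 7.86762 × 4.80216 × 5.30929 = 200.593 kN.
I_c = πr⁴/4 = π × 1.3⁴/4 = 2.24318 m⁴.
Centre of pressure: y_p = y_c + I_c/(y_c·A) = 7.8 + 2.24318/(7.8 × 5.30929) = 7.8 + 0.0541668 = 7.85417 m along the plane.
Vertically, h_p = y_p·sinθ = 7.85417 × 0.615661 = 4.83551 m.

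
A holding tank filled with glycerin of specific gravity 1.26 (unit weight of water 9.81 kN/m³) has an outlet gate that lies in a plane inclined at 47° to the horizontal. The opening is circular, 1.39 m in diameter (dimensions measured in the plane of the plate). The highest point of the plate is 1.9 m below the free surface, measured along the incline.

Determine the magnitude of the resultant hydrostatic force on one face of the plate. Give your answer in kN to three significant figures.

F ≈ 35.6 kN

γ = 1.26 × 9.81 = 12.3606 kN/m³.
Let θ = 47° be the plate's angle to the horizontal; measure y along the incline from where the plane meets the free surface. Vertical depth h = y·sinθ with sinθ = 0.731354.
The centroid is at the centre, 0.695 m below the top of the plate, so y_c = 1.9 + 0.695 = 2.595 m and h_c = 2.595 × 0.731354 = 1.89786 m.
A = π(0.695)² = 1.51747 m².
Resultant F = γ·h_c·A = 12.3606 × 1.89786 × 1.51747 = 35.5979 kN.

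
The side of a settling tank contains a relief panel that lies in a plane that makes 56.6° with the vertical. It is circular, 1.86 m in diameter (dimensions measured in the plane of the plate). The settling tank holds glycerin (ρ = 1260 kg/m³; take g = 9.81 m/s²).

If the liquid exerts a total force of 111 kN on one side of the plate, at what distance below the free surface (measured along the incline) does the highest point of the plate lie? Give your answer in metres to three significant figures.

y_top ≈ 5.07 m

γ = ρg = 1260 × 9.81 / 1000 = 12.3606 kN/m³.
A = π(0.93)² = 2.71716 m².
From F = γ·h_c·A, the centroid depth is h_c = 111/(12.3606 × 2.71716) = 3.30498 m.
The plate makes 56.6° with the vertical, i.e. θ = 90° − 56.6° = 33.4° to the horizontal. Measuring y along the incline from the free-surface line, vertical depth h = y·sinθ with sinθ = 0.550481.
Along the incline, y_c = h_c/sinθ = 3.30498/0.550481 = 6.0038 m.
The centroid is at the centre, 0.93 m below the top of the plate, so the highest point sits at y_top = 6.0038 − 0.93 = 5.0738 m along the incline.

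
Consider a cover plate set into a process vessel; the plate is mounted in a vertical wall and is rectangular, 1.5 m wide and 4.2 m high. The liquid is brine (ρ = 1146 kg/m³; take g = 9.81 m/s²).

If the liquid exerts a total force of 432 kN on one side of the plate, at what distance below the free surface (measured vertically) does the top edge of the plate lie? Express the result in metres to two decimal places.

d_top ≈ 4.00 m

γ = ρg = 1146 × 9.81 / 1000 = 11.24226 kN/m³.
A = 1.5 × 4.2 = 6.3 m².
From F = γ·h_c·A, the centroid depth is h_c = 432/(11.24226 × 6.3) = 6.09943 m.
The centroid lies 4.2/2 = 2.1 m below the top edge, so the top edge sits at h_top = 6.09943 − 2.1 = 3.99943 m below the surface.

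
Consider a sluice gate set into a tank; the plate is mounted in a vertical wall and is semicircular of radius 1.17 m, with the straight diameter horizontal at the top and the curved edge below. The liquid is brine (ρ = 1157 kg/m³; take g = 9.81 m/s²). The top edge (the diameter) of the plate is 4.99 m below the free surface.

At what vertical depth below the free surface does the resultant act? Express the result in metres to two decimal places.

h_p = 5.50 m

γ = ρg = 1157 × 9.81 / 1000 = 11.35017 kN/m³.
The centroid of a semicircle lies 4r/(3π) = 0.496563 m from the diameter, here below the top edge, so the centroid depth is h_c = 4.99 + 0.496563 = 5.48656 m.
A = πr²/2 = π × 1.17²/2 = 2.15026 m².
Resultant F = γ·h_c·A = 11.35017 × 5.48656 × 2.15026 = 133.904 kN.
I_c = (π/8 − 8/(9π))·r⁴ = 0.109757 × 1.17⁴ = 0.205672 m⁴.
Centre of pressure: y_p = y_c + I_c/(y_c·A) = 5.48656 + 0.205672/(5.48656 × 2.15026) = 5.48656 + 0.0174335 = 5.50399 m along the plane.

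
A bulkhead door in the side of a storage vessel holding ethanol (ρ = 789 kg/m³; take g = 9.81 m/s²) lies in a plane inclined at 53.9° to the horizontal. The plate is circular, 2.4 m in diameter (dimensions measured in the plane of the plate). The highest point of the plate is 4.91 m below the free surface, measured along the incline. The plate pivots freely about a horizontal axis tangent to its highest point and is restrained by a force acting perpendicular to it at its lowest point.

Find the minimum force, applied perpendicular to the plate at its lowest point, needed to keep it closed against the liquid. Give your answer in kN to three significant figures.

P ≈ 90.7 kN

γ = ρg = 789 × 9.81 / 1000 = 7.74009 kN/m³.
Let θ = 53.9° be the plate's angle to the horizontal; measure y along the incline from where the plane meets the free surface. Vertical depth h = y·sinθ with sinθ = 0.807990.
The centroid is at the centre, 1.2 m below the top of the plate, so y_c = 4.91 + 1.2 = 6.11 m and h_c = 6.11 × 0.807990 = 4.93682 m.
A = π(1.2)² = 4.52389 m².
Resultant F = γ·h_c·A = 7.74009 × 4.93682 × 4.52389 = 172.864 kN.
I_c = πr⁴/4 = π × 1.2⁴/4 = 1.6286 m⁴.
Centre of pressure: y_p = y_c + I_c/(y_c·A) = 6.11 + 1.6286/(6.11 × 4.52389) = 6.11 + 0.0589198 = 6.16892 m along the plane.
The resultant acts 1.2 + 0.0589198 = 1.25892 m (along the plate) below the hinge at the top edge, so the moment about the hinge is M = F × 1.25892 = 172.864 × 1.25892 = 217.622 kN·m.
A normal force at the bottom, 2.4 m from the hinge, must supply this moment: P = 217.622/2.4 = 90.6758 kN.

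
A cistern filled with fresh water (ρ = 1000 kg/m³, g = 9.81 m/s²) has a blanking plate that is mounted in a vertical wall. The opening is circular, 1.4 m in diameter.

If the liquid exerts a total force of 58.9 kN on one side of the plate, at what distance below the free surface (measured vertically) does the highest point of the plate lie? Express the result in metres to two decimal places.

d_top ≈ 3.20 m

γ = ρg = 1000 × 9.81 = 9810 N/m³ = 9.81 kN/m³.
A = π(0.7)² = 1.53938 m².
From F = γ·h_c·A, the centroid depth is h_c = 58.9/(9.81 × 1.53938) = 3.90032 m.
The centroid is at the centre, 0.7 m below the top of the plate, so the highest point sits at h_top = 3.90032 − 0.7 = 3.20032 m below the surface.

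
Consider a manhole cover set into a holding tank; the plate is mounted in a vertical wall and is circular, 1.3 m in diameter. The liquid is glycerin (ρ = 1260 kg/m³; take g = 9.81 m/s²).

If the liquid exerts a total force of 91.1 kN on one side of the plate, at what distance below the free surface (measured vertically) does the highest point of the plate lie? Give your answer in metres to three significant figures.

γ = ρg = 1260 × 9.81 / 1000 = 12.3606 kN/m³.
A = π(0.65)² = 1.32732 m².
From F = γ·h_c·A, the centroid depth is h_c = 91.1/(12.3606 × 1.32732) = 5.55269 m.
The centroid is at the centre, 0.65 m below the top of the plate, so the highest point sits at h_top = 5.55269 − 0.65 = 4.90269 m below the surface.

d_top ≈ 4.90 m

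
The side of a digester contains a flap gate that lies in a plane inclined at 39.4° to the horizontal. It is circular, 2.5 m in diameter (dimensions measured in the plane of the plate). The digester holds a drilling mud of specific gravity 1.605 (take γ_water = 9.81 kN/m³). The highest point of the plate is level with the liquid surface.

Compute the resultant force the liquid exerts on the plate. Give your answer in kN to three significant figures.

F ≈ 61.3 kN

γ = 1.605 × 9.81 = 15.74505 kN/m³.
Let θ = 39.4° be the plate's angle to the horizontal; measure y along the incline from where the plane meets the free surface. Vertical depth h = y·sinθ with sinθ = 0.634731.
The centroid is at the centre, 1.25 m below the top of the plate, so y_c = 1.25 m and h_c = 1.25 × 0.634731 = 0.793414 m.
A = π(1.25)² = 4.90874 m².
Resultant F = γ·h_c·A = 15.74505 × 0.793414 × 4.90874 = 61.3217 kN.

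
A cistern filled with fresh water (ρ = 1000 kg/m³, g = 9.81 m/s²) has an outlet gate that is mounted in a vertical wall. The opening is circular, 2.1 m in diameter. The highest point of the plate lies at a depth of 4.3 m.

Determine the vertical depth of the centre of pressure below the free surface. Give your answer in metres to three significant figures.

γ = ρg = 1000 × 9.81 = 9810 N/m³ = 9.81 kN/m³.
The centroid is at the centre, 1.05 m below the top of the plate, so the centroid depth is h_c = 4.3 + 1.05 = 5.35 m.
A = π(1.05)² = 3.46361 m².
Resultant F = γ·h_c·A = 9.81 × 5.35 × 3.46361 = 181.782 kN.
I_c = πr⁴/4 = π × 1.05⁴/4 = 0.954656 m⁴.
Centre of pressure: y_p = y_c + I_c/(y_c·A) = 5.35 + 0.954656/(5.35 × 3.46361) = 5.35 + 0.0515186 = 5.40152 m along the plane.

h_p = 5.40 m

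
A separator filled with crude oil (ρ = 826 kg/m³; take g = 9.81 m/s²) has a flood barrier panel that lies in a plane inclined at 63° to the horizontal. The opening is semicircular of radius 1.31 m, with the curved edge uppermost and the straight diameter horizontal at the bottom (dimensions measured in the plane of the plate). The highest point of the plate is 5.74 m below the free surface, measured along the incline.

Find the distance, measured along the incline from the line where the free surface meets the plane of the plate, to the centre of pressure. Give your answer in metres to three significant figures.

y_p = 6.51 m

γ = ρg = 826 × 9.81 / 1000 = 8.10306 kN/m³.
Let θ = 63° be the plate's angle to the horizontal; measure y along the incline from where the plane meets the free surface. Vertical depth h = y·sinθ with sinθ = 0.891007.
The centroid lies 4r/(3π) = 0.555981 m above the diameter, so r − 4r/(3π) = 1.31 − 0.555981 = 0.754019 m below the topmost point, so y_c = 5.74 + 0.754019 = 6.49402 m and h_c = 6.49402 × 0.891007 = 5.78622 m.
A = πr²/2 = π × 1.31²/2 = 2.69564 m².
Resultant F = γ·h_c·A = 8.10306 × 5.78622 × 2.69564 = 126.388 kN.
I_c = (π/8 − 8/(9π))·r⁴ = 0.109757 × 1.31⁴ = 0.323234 m⁴.
Centre of pressure: y_p = y_c + I_c/(y_c·A) = 6.49402 + 0.323234/(6.49402 × 2.69564) = 6.49402 + 0.0184647 = 6.51248 m along the plane.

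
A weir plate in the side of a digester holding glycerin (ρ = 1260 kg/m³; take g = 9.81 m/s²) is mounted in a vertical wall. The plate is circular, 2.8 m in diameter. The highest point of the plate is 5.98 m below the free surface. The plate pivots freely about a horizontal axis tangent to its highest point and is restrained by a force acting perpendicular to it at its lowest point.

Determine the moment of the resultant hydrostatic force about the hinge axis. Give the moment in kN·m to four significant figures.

γ = ρg = 1260 × 9.81 / 1000 = 12.3606 kN/m³.
The centroid is at the centre, 1.4 m below the top of the plate, so the centroid depth is h_c = 5.98 + 1.4 = 7.38 m.
A = π(1.4)² = 6.15752 m².
Resultant F = γ·h_c·A = 12.3606 × 7.38 × 6.15752 = 561.697 kN.
I_c = πr⁴/4 = π × 1.4⁴/4 = 3.01719 m⁴.
Centre of pressure: y_p = y_c + I_c/(y_c·A) = 7.38 + 3.01719/(7.38 × 6.15752) = 7.38 + 0.0663958 = 7.4464 m along the plane.
The resultant acts 1.4 + 0.0663958 = 1.4664 m (along the plate) below the hinge at the top edge, so the moment about the hinge is M = F × 1.4664 = 561.697 × 1.4664 = 823.672 kN·m.

M ≈ 823.7 kN·m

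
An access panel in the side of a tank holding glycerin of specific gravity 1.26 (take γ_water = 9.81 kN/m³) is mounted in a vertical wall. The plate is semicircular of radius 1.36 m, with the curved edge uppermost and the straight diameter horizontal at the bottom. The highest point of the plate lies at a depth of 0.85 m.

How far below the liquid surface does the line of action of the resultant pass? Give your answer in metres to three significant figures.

h_p = 1.71 m

γ = 1.26 × 9.81 = 12.3606 kN/m³.
The centroid lies 4r/(3π) = 0.577202 m above the diameter, so r − 4r/(3π) = 1.36 − 0.577202 = 0.782798 m below the topmost point, so the centroid depth is h_c = 0.85 + 0.782798 = 1.6328 m.
A = πr²/2 = π × 1.36²/2 = 2.90534 m².
Resultant F = γ·h_c·A = 12.3606 × 1.6328 × 2.90534 = 58.6367 kN.
I_c = (π/8 − 8/(9π))·r⁴ = 0.109757 × 1.36⁴ = 0.375481 m⁴.
Centre of pressure: y_p = y_c + I_c/(y_c·A) = 1.6328 + 0.375481/(1.6328 × 2.90534) = 1.6328 + 0.0791513 = 1.71195 m along the plane.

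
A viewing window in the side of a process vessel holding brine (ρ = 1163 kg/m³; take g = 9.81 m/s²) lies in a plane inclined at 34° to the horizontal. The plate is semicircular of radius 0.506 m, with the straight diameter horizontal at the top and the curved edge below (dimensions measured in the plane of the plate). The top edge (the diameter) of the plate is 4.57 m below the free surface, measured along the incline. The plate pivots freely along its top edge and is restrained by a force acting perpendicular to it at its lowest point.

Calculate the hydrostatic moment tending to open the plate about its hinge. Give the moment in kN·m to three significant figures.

M ≈ 2.68 kN·m

γ = ρg = 1163 × 9.81 / 1000 = 11.40903 kN/m³.
Let θ = 34° be the plate's angle to the horizontal; measure y along the incline from where the plane meets the free surface. Vertical depth h = y·sinθ with sinθ = 0.559193.
The centroid of a semicircle lies 4r/(3π) = 0.214753 m from the diameter, here below the top edge, so y_c = 4.57 + 0.214753 = 4.78475 m and h_c = 4.78475 × 0.559193 = 2.6756 m.
A = πr²/2 = π × 0.506²/2 = 0.40218 m².
Resultant F = γ·h_c·A = 11.40903 × 2.6756 × 0.40218 = 12.2769 kN.
I_c = (π/8 − 8/(9π))·r⁴ = 0.109757 × 0.506⁴ = 0.00719506 m⁴.
Centre of pressure: y_p = y_c + I_c/(y_c·A) = 4.78475 + 0.00719506/(4.78475 × 0.40218) = 4.78475 + 0.00373899 = 4.78849 m along the plane.
The resultant acts 0.214753 + 0.00373899 = 0.218492 m (along the plate) below the hinge at the top edge, so the moment about the hinge is M = F × 0.218492 = 12.2769 × 0.218492 = 2.6824 kN·m.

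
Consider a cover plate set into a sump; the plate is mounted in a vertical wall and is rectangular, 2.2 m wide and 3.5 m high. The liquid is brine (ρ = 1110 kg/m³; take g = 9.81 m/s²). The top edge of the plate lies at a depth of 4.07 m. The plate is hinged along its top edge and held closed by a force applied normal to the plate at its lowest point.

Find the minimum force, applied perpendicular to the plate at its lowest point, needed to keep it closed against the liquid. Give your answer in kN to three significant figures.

P ≈ 268 kN

γ = ρg = 1110 × 9.81 / 1000 = 10.8891 kN/m³.
The centroid lies 3.5/2 = 1.75 m below the top edge, so the centroid depth is h_c = 4.07 + 1.75 = 5.82 m.
A = 2.2 × 3.5 = 7.7 m².
Resultant F = γ·h_c·A = 10.8891 × 5.82 × 7.7 = 487.984 kN.
I_c = b·h³/12 = 2.2 × 3.5³/12 = 7.86042 m⁴.
Centre of pressure: y_p = y_c + I_c/(y_c·A) = 5.82 + 7.86042/(5.82 × 7.7) = 5.82 + 0.175401 = 5.9954 m along the plane.
The resultant acts 1.75 + 0.175401 = 1.9254 m (along the plate) below the hinge at the top edge, so the moment about the hinge is M = F × 1.9254 = 487.984 × 1.9254 = 939.564 kN·m.
A normal force at the bottom, 3.5 m from the hinge, must supply this moment: P = 939.564/3.5 = 268.447 kN.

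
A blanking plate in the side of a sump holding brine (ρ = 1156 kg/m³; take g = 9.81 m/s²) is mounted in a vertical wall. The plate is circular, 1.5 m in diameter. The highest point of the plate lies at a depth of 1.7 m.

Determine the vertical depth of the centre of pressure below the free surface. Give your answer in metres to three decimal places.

γ = ρg = 1156 × 9.81 / 1000 = 11.34036 kN/m³.
The centroid is at the centre, 0.75 m below the top of the plate, so the centroid depth is h_c = 1.7 + 0.75 = 2.45 m.
A = π(0.75)² = 1.76715 m².
Resultant F = γ·h_c·A = 11.34036 × 2.45 × 1.76715 = 49.0983 kN.
I_c = πr⁴/4 = π × 0.75⁴/4 = 0.248505 m⁴.
Centre of pressure: y_p = y_c + I_c/(y_c·A) = 2.45 + 0.248505/(2.45 × 1.76715) = 2.45 + 0.0573979 = 2.5074 m along the plane.

h_p = 2.507 m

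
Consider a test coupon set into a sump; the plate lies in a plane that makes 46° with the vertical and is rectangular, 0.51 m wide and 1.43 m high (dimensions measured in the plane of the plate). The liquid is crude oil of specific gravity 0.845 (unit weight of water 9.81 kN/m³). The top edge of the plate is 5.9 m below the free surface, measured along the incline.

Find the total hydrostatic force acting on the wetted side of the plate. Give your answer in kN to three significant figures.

F ≈ 27.8 kN

γ = 0.845 × 9.81 = 8.28945 kN/m³.
The plate makes 46° with the vertical, i.e. θ = 90° − 46° = 44° to the horizontal. Measuring y along the incline from the free-surface line, vertical depth h = y·sinθ with sinθ = 0.694658.
The centroid lies 1.43/2 = 0.715 m below the top edge, so y_c = 5.9 + 0.715 = 6.615 m and h_c = 6.615 × 0.694658 = 4.59516 m.
A = 0.51 × 1.43 = 0.7293 m².
Resultant F = γ·h_c·A = 8.28945 × 4.59516 × 0.7293 = 27.78 kN.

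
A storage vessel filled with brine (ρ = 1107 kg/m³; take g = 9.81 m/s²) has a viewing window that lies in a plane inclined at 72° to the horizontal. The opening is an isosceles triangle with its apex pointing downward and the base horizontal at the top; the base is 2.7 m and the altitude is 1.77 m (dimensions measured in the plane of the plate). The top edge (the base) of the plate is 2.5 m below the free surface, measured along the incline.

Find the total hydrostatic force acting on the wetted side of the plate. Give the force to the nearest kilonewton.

F ≈ 76 kN

γ = ρg = 1107 × 9.81 / 1000 = 10.85967 kN/m³.
Let θ = 72° be the plate's angle to the horizontal; measure y along the incline from where the plane meets the free surface. Vertical depth h = y·sinθ with sinθ = 0.951057.
With the apex down, the centroid sits h/3 = 1.77/3 = 0.59 m below the base (the top edge), so y_c = 2.5 + 0.59 = 3.09 m and h_c = 3.09 × 0.951057 = 2.93877 m.
A = ½ × 2.7 × 1.77 = 2.3895 m².
Resultant F = γ·h_c·A = 10.85967 × 2.93877 × 2.3895 = 76.2587 kN.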